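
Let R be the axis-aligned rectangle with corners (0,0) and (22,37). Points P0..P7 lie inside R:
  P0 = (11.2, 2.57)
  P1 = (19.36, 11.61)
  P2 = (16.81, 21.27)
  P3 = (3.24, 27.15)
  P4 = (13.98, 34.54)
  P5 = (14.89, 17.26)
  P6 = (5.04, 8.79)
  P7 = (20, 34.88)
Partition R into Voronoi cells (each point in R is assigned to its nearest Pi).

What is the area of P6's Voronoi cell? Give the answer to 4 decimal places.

1. box [0,22]×[0,37]: [(0, 0) (22, 0) (22, 37) (0, 37)]
2. ⊥bis P6·P0 via (8.12,5.68): [(0, 0) (2.3847, 0) (22, 19.4261) (22, 37) (0, 37)]  |A|=623.4753
3. ⊥bis P6·P1 via (12.2,10.2): [(0, 0) (2.3847, 0) (12.279, 9.7989) (6.9223, 37) (0, 37)]  |A|=332.9927
4. ⊥bis P6·P2 via (10.925,15.03): [(0, 25.3335) (0, 0) (2.3847, 0) (12.279, 9.7989) (11.3227, 14.6549)]  |A|=189.6042
5. ⊥bis P6·P3 via (4.14,17.97): [(7.4623, 18.2957) (0, 17.5641) (0, 0) (2.3847, 0) (12.279, 9.7989) (11.3227, 14.6549)]  |A|=160.6156
6. ⊥bis P6·P4 via (9.51,21.665): [(7.4623, 18.2957) (0, 17.5641) (0, 0) (2.3847, 0) (12.279, 9.7989) (11.3227, 14.6549)]  |A|=160.6156
7. ⊥bis P6·P5 via (9.965,13.025): [(5.5905, 18.1122) (0, 17.5641) (0, 0) (2.3847, 0) (12.279, 9.7989) (12.1423, 10.4929)]  |A|=146.3423
8. ⊥bis P6·P7 via (12.52,21.835): [(5.5905, 18.1122) (0, 17.5641) (0, 0) (2.3847, 0) (12.279, 9.7989) (12.1423, 10.4929)]  |A|=146.3423
9. canonical 6-gon: [(5.5905, 18.1122) (0, 17.5641) (0, 0) (2.3847, 0) (12.279, 9.7989) (12.1423, 10.4929)]
10. shoelace: 146.3423

Area of P6's cell: 146.3423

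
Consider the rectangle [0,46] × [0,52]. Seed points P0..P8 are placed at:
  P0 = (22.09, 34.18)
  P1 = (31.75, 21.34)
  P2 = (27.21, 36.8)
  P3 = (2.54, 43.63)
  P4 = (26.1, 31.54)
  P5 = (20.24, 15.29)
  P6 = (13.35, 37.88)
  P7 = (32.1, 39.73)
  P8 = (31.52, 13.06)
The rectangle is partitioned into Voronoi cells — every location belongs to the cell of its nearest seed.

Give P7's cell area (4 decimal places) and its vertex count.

Area of P7's cell: 389.1233 (5 vertices)

1. box [0,46]×[0,52]: [(0, 0) (46, 0) (46, 52) (0, 52)]
2. ⊥bis P7·P0 via (27.095,36.955): [(46, 2.8579) (46, 52) (18.7534, 52)]  |A|=669.4787
3. ⊥bis P7·P1 via (31.925,30.535): [(30.641, 30.5594) (46, 30.2671) (46, 52) (18.7534, 52)]  |A|=458.9893
4. ⊥bis P7·P2 via (29.655,38.265): [(34.3139, 30.4895) (46, 30.2671) (46, 52) (21.4252, 52)]  |A|=391.2934
5. ⊥bis P7·P3 via (17.32,41.68): [(34.3139, 30.4895) (46, 30.2671) (46, 52) (21.4252, 52)]  |A|=391.2934
6. ⊥bis P7·P4 via (29.1,35.635): [(32.898, 32.8526) (36.1718, 30.4542) (46, 30.2671) (46, 52) (21.4252, 52)]  |A|=389.1233
7. ⊥bis P7·P5 via (26.17,27.51): [(32.898, 32.8526) (36.1718, 30.4542) (46, 30.2671) (46, 52) (21.4252, 52)]  |A|=389.1233
8. ⊥bis P7·P6 via (22.725,38.805): [(32.898, 32.8526) (36.1718, 30.4542) (46, 30.2671) (46, 52) (21.4252, 52)]  |A|=389.1233
9. ⊥bis P7·P8 via (31.81,26.395): [(32.898, 32.8526) (36.1718, 30.4542) (46, 30.2671) (46, 52) (21.4252, 52)]  |A|=389.1233
10. canonical 5-gon: [(32.898, 32.8526) (36.1718, 30.4542) (46, 30.2671) (46, 52) (21.4252, 52)]
11. shoelace: 389.1233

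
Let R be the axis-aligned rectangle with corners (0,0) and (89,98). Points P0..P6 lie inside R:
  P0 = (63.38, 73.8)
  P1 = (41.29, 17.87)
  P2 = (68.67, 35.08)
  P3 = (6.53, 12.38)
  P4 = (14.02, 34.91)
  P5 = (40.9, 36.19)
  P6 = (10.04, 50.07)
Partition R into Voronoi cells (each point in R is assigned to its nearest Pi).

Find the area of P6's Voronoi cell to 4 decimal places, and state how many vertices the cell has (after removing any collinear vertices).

Area of P6's cell: 1598.2440 (5 vertices)

1. box [0,89]×[0,98]: [(0, 0) (89, 0) (89, 98) (0, 98)]
2. ⊥bis P6·P0 via (36.71,61.935): [(0, 0) (64.2638, 0) (20.6653, 98) (0, 98)]  |A|=4161.5256
3. ⊥bis P6·P1 via (25.665,33.97): [(0, 9.0622) (42.0687, 49.8898) (20.6653, 98) (0, 98)]  |A|=2367.8566
4. ⊥bis P6·P2 via (39.355,42.575): [(0, 9.0622) (40.9468, 48.8009) (41.533, 51.0939) (20.6653, 98) (0, 98)]  |A|=2366.8895
5. ⊥bis P6·P3 via (8.285,31.225): [(0, 31.9966) (21.5625, 29.9885) (40.9468, 48.8009) (41.533, 51.0939) (20.6653, 98) (0, 98)]  |A|=2119.6288
6. ⊥bis P6·P4 via (12.03,42.49): [(0, 39.3317) (41.2978, 50.1738) (41.533, 51.0939) (20.6653, 98) (0, 98)]  |A|=1720.7248
7. ⊥bis P6·P5 via (25.47,43.13): [(0, 39.3317) (26.9431, 46.4052) (35.3266, 65.0446) (20.6653, 98) (0, 98)]  |A|=1598.244
8. canonical 5-gon: [(0, 39.3317) (26.9431, 46.4052) (35.3266, 65.0446) (20.6653, 98) (0, 98)]
9. shoelace: 1598.244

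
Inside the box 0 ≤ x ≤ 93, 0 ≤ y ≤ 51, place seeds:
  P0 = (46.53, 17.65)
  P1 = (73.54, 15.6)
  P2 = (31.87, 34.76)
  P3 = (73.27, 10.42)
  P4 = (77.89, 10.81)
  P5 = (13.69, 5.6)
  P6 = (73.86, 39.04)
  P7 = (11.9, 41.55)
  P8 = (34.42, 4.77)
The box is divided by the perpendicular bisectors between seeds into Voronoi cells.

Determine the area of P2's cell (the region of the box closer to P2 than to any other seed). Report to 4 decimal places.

1. box [0,93]×[0,51]: [(0, 0) (93, 0) (93, 51) (0, 51)]
2. ⊥bis P2·P0 via (39.2,26.205): [(0, 0) (8.6156, 0) (68.1388, 51) (0, 51)]  |A|=1957.2361
3. ⊥bis P2·P1 via (52.705,25.18): [(0, 0) (8.6156, 0) (62.2618, 45.9646) (64.5771, 51) (0, 51)]  |A|=1948.2689
4. ⊥bis P2·P3 via (52.57,22.59): [(0, 0) (8.6156, 0) (62.2618, 45.9646) (64.5771, 51) (0, 51)]  |A|=1948.2689
5. ⊥bis P2·P4 via (54.88,22.785): [(0, 0) (8.6156, 0) (62.2618, 45.9646) (64.5771, 51) (0, 51)]  |A|=1948.2689
6. ⊥bis P2·P5 via (22.78,20.18): [(0, 34.3823) (28.214, 16.7921) (62.2618, 45.9646) (64.5771, 51) (0, 51)]  |A|=1390.8998
7. ⊥bis P2·P6 via (52.865,36.9): [(0, 34.3823) (28.214, 16.7921) (52.77, 37.8319) (51.4278, 51) (0, 51)]  |A|=1289.8412
8. ⊥bis P2·P7 via (21.885,38.155): [(16.9988, 23.7843) (28.214, 16.7921) (52.77, 37.8319) (51.4278, 51) (26.2524, 51)]  |A|=791.362
9. ⊥bis P2·P8 via (33.145,19.765): [(16.9988, 23.7843) (24.6097, 19.0393) (31.5227, 19.6271) (52.77, 37.8319) (51.4278, 51) (26.2524, 51)]  |A|=782.5354
10. canonical 6-gon: [(16.9988, 23.7843) (24.6097, 19.0393) (31.5227, 19.6271) (52.77, 37.8319) (51.4278, 51) (26.2524, 51)]
11. shoelace: 782.5354

Area of P2's cell: 782.5354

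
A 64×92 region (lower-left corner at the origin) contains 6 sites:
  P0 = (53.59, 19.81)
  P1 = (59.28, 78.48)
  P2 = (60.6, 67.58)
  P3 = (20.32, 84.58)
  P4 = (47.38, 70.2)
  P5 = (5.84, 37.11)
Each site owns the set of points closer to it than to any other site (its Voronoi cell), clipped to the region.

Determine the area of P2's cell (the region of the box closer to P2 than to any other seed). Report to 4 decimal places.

Area of P2's cell: 353.0357

1. box [0,64]×[0,92]: [(0, 0) (64, 0) (64, 92) (0, 92)]
2. ⊥bis P2·P0 via (57.095,43.695): [(0, 52.0734) (64, 42.6817) (64, 92) (0, 92)]  |A|=2855.8361
3. ⊥bis P2·P1 via (59.94,73.03): [(0, 65.7712) (0, 52.0734) (64, 42.6817) (64, 73.5217)]  |A|=1425.2083
4. ⊥bis P2·P3 via (40.46,76.08): [(38.0542, 70.3796) (28.5593, 47.8825) (64, 42.6817) (64, 73.5217)]  |A|=823.4307
5. ⊥bis P2·P4 via (53.99,68.89): [(54.6843, 72.3935) (49.2256, 44.8498) (64, 42.6817) (64, 73.5217)]  |A|=353.0357
6. ⊥bis P2·P5 via (33.22,52.345): [(54.6843, 72.3935) (49.2256, 44.8498) (64, 42.6817) (64, 73.5217)]  |A|=353.0357
7. canonical 4-gon: [(54.6843, 72.3935) (49.2256, 44.8498) (64, 42.6817) (64, 73.5217)]
8. shoelace: 353.0357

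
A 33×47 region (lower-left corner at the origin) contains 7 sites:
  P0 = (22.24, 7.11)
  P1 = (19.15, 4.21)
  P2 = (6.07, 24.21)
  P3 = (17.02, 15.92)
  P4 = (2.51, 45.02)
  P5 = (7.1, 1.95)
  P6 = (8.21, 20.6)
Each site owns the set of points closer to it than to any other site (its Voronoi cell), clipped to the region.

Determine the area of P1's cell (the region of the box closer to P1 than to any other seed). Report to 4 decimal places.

Area of P1's cell: 82.5282

1. box [0,33]×[0,47]: [(0, 0) (33, 0) (33, 47) (0, 47)]
2. ⊥bis P1·P0 via (20.695,5.66): [(0, 27.7109) (0, 0) (26.007, 0)]  |A|=360.3381
3. ⊥bis P1·P2 via (12.61,14.21): [(12.6476, 14.2346) (0, 5.9631) (0, 0) (26.007, 0)]  |A|=222.8089
4. ⊥bis P1·P3 via (18.085,10.065): [(16.7831, 9.8282) (1.7207, 7.0884) (0, 5.9631) (0, 0) (26.007, 0)]  |A|=183.9581
5. ⊥bis P1·P4 via (10.83,24.615): [(16.7831, 9.8282) (1.7207, 7.0884) (0, 5.9631) (0, 0) (26.007, 0)]  |A|=183.9581
6. ⊥bis P1·P5 via (13.125,3.08): [(16.7831, 9.8282) (12.0218, 8.9621) (13.7027, 0) (26.007, 0)]  |A|=82.5282
7. ⊥bis P1·P6 via (13.68,12.405): [(16.7831, 9.8282) (12.0218, 8.9621) (13.7027, 0) (26.007, 0)]  |A|=82.5282
8. canonical 4-gon: [(16.7831, 9.8282) (12.0218, 8.9621) (13.7027, 0) (26.007, 0)]
9. shoelace: 82.5282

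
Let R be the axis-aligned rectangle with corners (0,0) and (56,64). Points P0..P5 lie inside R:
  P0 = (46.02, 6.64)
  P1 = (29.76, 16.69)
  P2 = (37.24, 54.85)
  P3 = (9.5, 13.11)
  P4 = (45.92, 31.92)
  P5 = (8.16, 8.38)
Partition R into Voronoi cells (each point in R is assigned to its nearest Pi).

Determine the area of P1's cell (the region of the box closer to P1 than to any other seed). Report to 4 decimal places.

Area of P1's cell: 617.7518

1. box [0,56]×[0,64]: [(0, 0) (56, 0) (56, 64) (0, 64)]
2. ⊥bis P1·P0 via (37.89,11.665): [(0, 0) (30.6801, 0) (56, 40.9654) (56, 64) (0, 64)]  |A|=3065.3803
3. ⊥bis P1·P2 via (33.5,35.77): [(0, 42.3366) (0, 0) (30.6801, 0) (50.7045, 32.3976)]  |A|=1570.3072
4. ⊥bis P1·P3 via (19.63,14.9): [(15.3122, 39.3351) (22.2629, 0) (30.6801, 0) (50.7045, 32.3976)]  |A|=808.3171
5. ⊥bis P1·P4 via (37.84,24.305): [(25.5698, 37.3244) (15.3122, 39.3351) (22.2629, 0) (30.6801, 0) (42.5884, 19.2666)]  |A|=623.3023
6. ⊥bis P1·P5 via (18.96,12.535): [(25.5698, 37.3244) (15.3122, 39.3351) (20.972, 7.3052) (23.7825, 0) (30.6801, 0) (42.5884, 19.2666)]  |A|=617.7518
7. canonical 6-gon: [(25.5698, 37.3244) (15.3122, 39.3351) (20.972, 7.3052) (23.7825, 0) (30.6801, 0) (42.5884, 19.2666)]
8. shoelace: 617.7518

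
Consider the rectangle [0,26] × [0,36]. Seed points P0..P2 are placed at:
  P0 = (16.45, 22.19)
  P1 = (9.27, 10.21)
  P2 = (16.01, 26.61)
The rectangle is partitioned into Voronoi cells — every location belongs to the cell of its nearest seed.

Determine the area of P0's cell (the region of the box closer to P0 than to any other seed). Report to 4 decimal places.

Area of P0's cell: 207.9239

1. box [0,26]×[0,36]: [(0, 0) (26, 0) (26, 36) (0, 36)]
2. ⊥bis P0·P1 via (12.86,16.2): [(0, 23.9074) (26, 8.3248) (26, 36) (0, 36)]  |A|=516.9816
3. ⊥bis P0·P2 via (16.23,24.4): [(1.607, 22.9443) (26, 8.3248) (26, 25.3726)]  |A|=207.9239
4. canonical 3-gon: [(1.607, 22.9443) (26, 8.3248) (26, 25.3726)]
5. shoelace: 207.9239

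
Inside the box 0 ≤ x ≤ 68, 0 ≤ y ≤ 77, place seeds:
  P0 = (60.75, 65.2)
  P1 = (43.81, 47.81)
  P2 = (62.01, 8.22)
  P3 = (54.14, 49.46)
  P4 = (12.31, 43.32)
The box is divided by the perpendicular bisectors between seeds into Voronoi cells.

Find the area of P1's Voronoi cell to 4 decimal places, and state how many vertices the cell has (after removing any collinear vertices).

1. box [0,68]×[0,77]: [(0, 0) (68, 0) (68, 77) (0, 77)]
2. ⊥bis P1·P0 via (52.28,56.505): [(0, 0) (68, 0) (68, 41.1918) (31.2406, 77) (0, 77)]  |A|=4577.8551
3. ⊥bis P1·P2 via (52.91,28.015): [(0, 3.6916) (68, 34.9521) (68, 41.1918) (31.2406, 77) (0, 77)]  |A|=3263.9696
4. ⊥bis P1·P3 via (48.975,48.635): [(0, 3.6916) (52.3125, 27.7403) (46.8773, 61.7679) (31.2406, 77) (0, 77)]  |A|=2911.567
5. ⊥bis P1·P4 via (28.06,45.565): [(31.9359, 18.373) (52.3125, 27.7403) (46.8773, 61.7679) (31.2406, 77) (23.5793, 77)]  |A|=1049.79
6. canonical 5-gon: [(31.9359, 18.373) (52.3125, 27.7403) (46.8773, 61.7679) (31.2406, 77) (23.5793, 77)]
7. shoelace: 1049.79

Area of P1's cell: 1049.7900 (5 vertices)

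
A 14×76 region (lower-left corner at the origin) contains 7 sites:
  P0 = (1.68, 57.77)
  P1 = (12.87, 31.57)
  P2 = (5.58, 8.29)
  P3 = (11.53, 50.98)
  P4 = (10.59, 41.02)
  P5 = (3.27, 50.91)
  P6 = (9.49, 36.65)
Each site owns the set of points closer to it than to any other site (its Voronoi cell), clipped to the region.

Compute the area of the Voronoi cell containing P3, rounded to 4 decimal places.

Area of P3's cell: 94.2560

1. box [0,14]×[0,76]: [(0, 0) (14, 0) (14, 76) (0, 76)]
2. ⊥bis P3·P0 via (6.605,54.375): [(0, 44.7934) (0, 0) (14, 0) (14, 65.1027)]  |A|=769.2722
3. ⊥bis P3·P1 via (12.2,41.275): [(0, 44.7934) (0, 40.4328) (14, 41.3993) (14, 65.1027)]  |A|=196.448
4. ⊥bis P3·P2 via (8.555,29.635): [(0, 44.7934) (0, 40.4328) (14, 41.3993) (14, 65.1027)]  |A|=196.448
5. ⊥bis P3·P4 via (11.06,46): [(1.4566, 46.9063) (14, 45.7225) (14, 65.1027)]  |A|=121.5467
6. ⊥bis P3·P5 via (7.4,50.945): [(7.3616, 55.4726) (7.439, 46.3417) (14, 45.7225) (14, 65.1027)]  |A|=94.256
7. ⊥bis P3·P6 via (10.51,43.815): [(7.3616, 55.4726) (7.439, 46.3417) (14, 45.7225) (14, 65.1027)]  |A|=94.256
8. canonical 4-gon: [(7.3616, 55.4726) (7.439, 46.3417) (14, 45.7225) (14, 65.1027)]
9. shoelace: 94.256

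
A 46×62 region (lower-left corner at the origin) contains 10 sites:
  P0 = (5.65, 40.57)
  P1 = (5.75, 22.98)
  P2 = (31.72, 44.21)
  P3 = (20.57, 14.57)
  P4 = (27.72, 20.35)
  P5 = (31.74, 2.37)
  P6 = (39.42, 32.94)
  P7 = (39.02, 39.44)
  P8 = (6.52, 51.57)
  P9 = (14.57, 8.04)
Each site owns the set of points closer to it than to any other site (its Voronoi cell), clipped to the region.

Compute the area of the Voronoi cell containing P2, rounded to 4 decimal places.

1. box [0,46]×[0,62]: [(0, 0) (46, 0) (46, 62) (0, 62)]
2. ⊥bis P2·P0 via (18.685,42.39): [(24.6037, 0) (46, 0) (46, 62) (15.947, 62)]  |A|=1594.9303
3. ⊥bis P2·P1 via (18.735,33.595): [(20.1556, 31.8572) (46, 0.2426) (46, 62) (15.947, 62)]  |A|=1250.9822
4. ⊥bis P2·P3 via (26.145,29.39): [(20.1556, 31.8572) (20.4084, 31.548) (46, 21.9209) (46, 62) (15.947, 62)]  |A|=973.5901
5. ⊥bis P2·P4 via (29.72,32.28): [(19.8659, 33.932) (46, 29.5507) (46, 62) (15.947, 62)]  |A|=845.7798
6. ⊥bis P2·P5 via (31.73,23.29): [(19.8659, 33.932) (46, 29.5507) (46, 62) (15.947, 62)]  |A|=845.7798
7. ⊥bis P2·P6 via (35.57,38.575): [(19.8659, 33.932) (27.0191, 32.7328) (46, 45.7011) (46, 62) (15.947, 62)]  |A|=692.506
8. ⊥bis P2·P7 via (35.37,41.825): [(19.8659, 33.932) (27.0191, 32.7328) (31.3724, 35.7071) (46, 58.0931) (46, 62) (15.947, 62)]  |A|=601.873
9. ⊥bis P2·P8 via (19.12,47.89): [(18.3061, 45.1034) (19.8659, 33.932) (27.0191, 32.7328) (31.3724, 35.7071) (46, 58.0931) (46, 62) (23.241, 62)]  |A|=540.2508
10. ⊥bis P2·P9 via (23.145,26.125): [(18.3061, 45.1034) (19.8659, 33.932) (27.0191, 32.7328) (31.3724, 35.7071) (46, 58.0931) (46, 62) (23.241, 62)]  |A|=540.2508
11. canonical 7-gon: [(18.3061, 45.1034) (19.8659, 33.932) (27.0191, 32.7328) (31.3724, 35.7071) (46, 58.0931) (46, 62) (23.241, 62)]
12. shoelace: 540.2508

Area of P2's cell: 540.2508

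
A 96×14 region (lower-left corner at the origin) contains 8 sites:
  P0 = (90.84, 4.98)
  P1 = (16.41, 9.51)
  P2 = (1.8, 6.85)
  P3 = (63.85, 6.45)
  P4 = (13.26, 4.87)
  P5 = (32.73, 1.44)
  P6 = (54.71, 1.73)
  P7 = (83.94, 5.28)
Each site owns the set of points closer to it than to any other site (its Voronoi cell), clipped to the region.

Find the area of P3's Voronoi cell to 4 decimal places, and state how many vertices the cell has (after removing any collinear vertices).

Area of P3's cell: 226.5740 (4 vertices)

1. box [0,96]×[0,14]: [(0, 0) (96, 0) (96, 14) (0, 14)]
2. ⊥bis P3·P0 via (77.345,5.715): [(0, 0) (77.0337, 0) (77.7962, 14) (0, 14)]  |A|=1083.8098
3. ⊥bis P3·P1 via (40.13,7.98): [(39.6153, 0) (77.0337, 0) (77.7962, 14) (40.5183, 14)]  |A|=522.8748
4. ⊥bis P3·P2 via (32.825,6.65): [(39.6153, 0) (77.0337, 0) (77.7962, 14) (40.5183, 14)]  |A|=522.8748
5. ⊥bis P3·P4 via (38.555,5.66): [(39.6153, 0) (77.0337, 0) (77.7962, 14) (40.5183, 14)]  |A|=522.8748
6. ⊥bis P3·P5 via (48.29,3.945): [(48.9251, 0) (77.0337, 0) (77.7962, 14) (46.6712, 14)]  |A|=414.6353
7. ⊥bis P3·P6 via (59.28,4.09): [(61.3921, 0) (77.0337, 0) (77.7962, 14) (54.1624, 14)]  |A|=274.9284
8. ⊥bis P3·P7 via (73.895,5.865): [(61.3921, 0) (73.5534, 0) (74.3688, 14) (54.1624, 14)]  |A|=226.574
9. canonical 4-gon: [(61.3921, 0) (73.5534, 0) (74.3688, 14) (54.1624, 14)]
10. shoelace: 226.574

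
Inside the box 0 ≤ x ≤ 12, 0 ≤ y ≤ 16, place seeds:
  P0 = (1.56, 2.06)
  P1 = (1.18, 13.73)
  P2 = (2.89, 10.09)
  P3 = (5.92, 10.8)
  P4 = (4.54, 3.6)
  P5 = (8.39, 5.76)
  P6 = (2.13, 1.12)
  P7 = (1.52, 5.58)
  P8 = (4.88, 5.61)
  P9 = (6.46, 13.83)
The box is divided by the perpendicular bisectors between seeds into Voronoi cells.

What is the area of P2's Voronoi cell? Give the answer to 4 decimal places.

Area of P2's cell: 17.6258

1. box [0,12]×[0,16]: [(0, 0) (12, 0) (12, 16) (0, 16)]
2. ⊥bis P2·P0 via (2.225,6.075): [(0, 6.4435) (12, 4.456) (12, 16) (0, 16)]  |A|=126.603
3. ⊥bis P2·P1 via (2.035,11.91): [(0, 10.954) (0, 6.4435) (12, 4.456) (12, 16) (10.7412, 16)]  |A|=99.5029
4. ⊥bis P2·P3 via (4.405,10.445): [(3.8607, 12.7677) (0, 10.954) (0, 6.4435) (5.5584, 5.5229)]  |A|=28.06
5. ⊥bis P2·P4 via (3.715,6.845): [(5.1623, 7.213) (3.8607, 12.7677) (0, 10.954) (0, 6.4435) (1.2933, 6.2293)]  |A|=24.5958
6. ⊥bis P2·P5 via (5.64,7.925): [(5.0587, 7.1866) (5.1433, 7.2941) (3.8607, 12.7677) (0, 10.954) (0, 6.4435) (1.2933, 6.2293)]  |A|=24.5913
7. ⊥bis P2·P6 via (2.51,5.605): [(5.0587, 7.1866) (5.1433, 7.2941) (3.8607, 12.7677) (0, 10.954) (0, 6.4435) (1.2933, 6.2293)]  |A|=24.5913
8. ⊥bis P2·P7 via (2.205,7.835): [(4.6672, 7.0871) (5.0587, 7.1866) (5.1433, 7.2941) (3.8607, 12.7677) (0, 10.954) (0, 8.5048)]  |A|=18.8651
9. ⊥bis P2·P8 via (3.885,7.85): [(3.1827, 7.538) (4.9067, 8.3038) (3.8607, 12.7677) (0, 10.954) (0, 8.5048)]  |A|=17.6263
10. ⊥bis P2·P9 via (4.675,11.96): [(3.1827, 7.538) (4.9067, 8.3038) (3.8699, 12.7285) (3.8394, 12.7577) (0, 10.954) (0, 8.5048)]  |A|=17.6258
11. canonical 6-gon: [(3.1827, 7.538) (4.9067, 8.3038) (3.8699, 12.7285) (3.8394, 12.7577) (0, 10.954) (0, 8.5048)]
12. shoelace: 17.6258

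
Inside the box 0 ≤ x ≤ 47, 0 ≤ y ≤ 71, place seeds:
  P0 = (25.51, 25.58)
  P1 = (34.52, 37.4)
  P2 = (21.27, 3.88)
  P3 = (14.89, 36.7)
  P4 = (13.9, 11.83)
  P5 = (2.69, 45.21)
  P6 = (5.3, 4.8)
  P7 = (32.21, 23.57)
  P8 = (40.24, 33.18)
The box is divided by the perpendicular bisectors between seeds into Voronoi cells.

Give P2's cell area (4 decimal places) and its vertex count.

Area of P2's cell: 298.0830 (6 vertices)

1. box [0,47]×[0,71]: [(0, 0) (47, 0) (47, 71) (0, 71)]
2. ⊥bis P2·P0 via (23.39,14.73): [(0, 19.3002) (0, 0) (47, 0) (47, 10.1168)]  |A|=691.2998
3. ⊥bis P2·P1 via (27.895,20.64): [(0, 19.3002) (0, 0) (47, 0) (47, 10.1168)]  |A|=691.2998
4. ⊥bis P2·P3 via (18.08,20.29): [(6.4775, 18.0346) (0, 16.7754) (0, 0) (47, 0) (47, 10.1168)]  |A|=683.1224
5. ⊥bis P2·P4 via (17.585,7.855): [(24.7206, 14.47) (9.1118, 0) (47, 0) (47, 10.1168)]  |A|=386.8193
6. ⊥bis P2·P5 via (11.98,24.545): [(24.7206, 14.47) (9.1118, 0) (47, 0) (47, 10.1168)]  |A|=386.8193
7. ⊥bis P2·P6 via (13.285,4.34): [(24.7206, 14.47) (13.2563, 3.8421) (13.035, 0) (47, 0) (47, 10.1168)]  |A|=379.2827
8. ⊥bis P2·P7 via (26.74,13.725): [(25.7672, 14.2655) (24.7206, 14.47) (13.2563, 3.8421) (13.035, 0) (47, 0) (47, 2.4683)]  |A|=298.083
9. ⊥bis P2·P8 via (30.755,18.53): [(25.7672, 14.2655) (24.7206, 14.47) (13.2563, 3.8421) (13.035, 0) (47, 0) (47, 2.4683)]  |A|=298.083
10. canonical 6-gon: [(25.7672, 14.2655) (24.7206, 14.47) (13.2563, 3.8421) (13.035, 0) (47, 0) (47, 2.4683)]
11. shoelace: 298.083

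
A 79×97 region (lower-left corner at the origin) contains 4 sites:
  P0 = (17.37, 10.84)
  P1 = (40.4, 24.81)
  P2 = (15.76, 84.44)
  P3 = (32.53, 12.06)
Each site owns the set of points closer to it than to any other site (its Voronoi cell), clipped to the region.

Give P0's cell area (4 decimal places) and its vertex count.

1. box [0,79]×[0,97]: [(0, 0) (79, 0) (79, 97) (0, 97)]
2. ⊥bis P0·P1 via (28.885,17.825): [(0, 65.4429) (0, 0) (39.6976, 0)]  |A|=1298.9638
3. ⊥bis P0·P2 via (16.565,47.64): [(10.8747, 47.5155) (0, 47.2776) (0, 0) (39.6976, 0)]  |A|=1200.1929
4. ⊥bis P0·P3 via (24.95,11.45): [(23.7566, 26.2793) (10.8747, 47.5155) (0, 47.2776) (0, 0) (25.8714, 0)]  |A|=1018.5213
5. canonical 5-gon: [(23.7566, 26.2793) (10.8747, 47.5155) (0, 47.2776) (0, 0) (25.8714, 0)]
6. shoelace: 1018.5213

Area of P0's cell: 1018.5213 (5 vertices)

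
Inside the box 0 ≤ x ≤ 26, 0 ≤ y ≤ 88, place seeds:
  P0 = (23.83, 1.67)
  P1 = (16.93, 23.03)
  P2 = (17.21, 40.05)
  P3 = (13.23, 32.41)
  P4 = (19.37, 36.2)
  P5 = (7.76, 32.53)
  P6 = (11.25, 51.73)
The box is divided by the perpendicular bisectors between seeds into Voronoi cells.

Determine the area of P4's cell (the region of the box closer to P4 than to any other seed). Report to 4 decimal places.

1. box [0,26]×[0,88]: [(0, 0) (26, 0) (26, 88) (0, 88)]
2. ⊥bis P4·P0 via (21.6,18.935): [(0, 16.1451) (26, 19.5033) (26, 88) (0, 88)]  |A|=1824.5709
3. ⊥bis P4·P1 via (18.15,29.615): [(0, 32.9776) (26, 28.1606) (26, 88) (0, 88)]  |A|=1493.2024
4. ⊥bis P4·P2 via (18.29,38.125): [(6.8525, 31.7081) (26, 28.1606) (26, 42.4506)]  |A|=136.809
5. ⊥bis P4·P3 via (16.3,34.305): [(15.0605, 36.3131) (19.3299, 29.3964) (26, 28.1606) (26, 42.4506)]  |A|=98.5924
6. ⊥bis P4·P5 via (13.565,34.365): [(15.0605, 36.3131) (19.3299, 29.3964) (26, 28.1606) (26, 42.4506)]  |A|=98.5924
7. ⊥bis P4·P6 via (15.31,43.965): [(15.0605, 36.3131) (19.3299, 29.3964) (26, 28.1606) (26, 42.4506)]  |A|=98.5924
8. canonical 4-gon: [(15.0605, 36.3131) (19.3299, 29.3964) (26, 28.1606) (26, 42.4506)]
9. shoelace: 98.5924

Area of P4's cell: 98.5924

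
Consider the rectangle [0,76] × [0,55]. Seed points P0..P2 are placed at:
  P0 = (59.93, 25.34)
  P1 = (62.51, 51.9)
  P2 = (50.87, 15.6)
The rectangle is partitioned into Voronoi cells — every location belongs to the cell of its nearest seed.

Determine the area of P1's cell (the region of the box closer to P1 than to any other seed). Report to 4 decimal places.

1. box [0,76]×[0,55]: [(0, 0) (76, 0) (76, 55) (0, 55)]
2. ⊥bis P1·P0 via (61.22,38.62): [(0, 44.5668) (76, 37.1843) (76, 55) (0, 55)]  |A|=1073.4577
3. ⊥bis P1·P2 via (56.69,33.75): [(0, 51.9283) (32.9338, 41.3677) (76, 37.1843) (76, 55) (0, 55)]  |A|=952.2371
4. canonical 5-gon: [(0, 51.9283) (32.9338, 41.3677) (76, 37.1843) (76, 55) (0, 55)]
5. shoelace: 952.2371

Area of P1's cell: 952.2371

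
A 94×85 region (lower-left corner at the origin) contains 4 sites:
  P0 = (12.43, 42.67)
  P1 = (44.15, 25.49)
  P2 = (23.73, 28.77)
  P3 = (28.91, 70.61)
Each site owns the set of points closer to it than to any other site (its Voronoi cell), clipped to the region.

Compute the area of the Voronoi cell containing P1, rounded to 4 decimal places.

1. box [0,94]×[0,85]: [(0, 0) (94, 0) (94, 85) (0, 85)]
2. ⊥bis P1·P0 via (28.29,34.08): [(9.8318, 0) (94, 0) (94, 85) (55.869, 85)]  |A|=5197.7168
3. ⊥bis P1·P2 via (33.94,27.13): [(37.9091, 51.8401) (29.5822, 0) (94, 0) (94, 85) (55.869, 85)]  |A|=4685.7857
4. ⊥bis P1·P3 via (36.53,48.05): [(37.3445, 48.3251) (29.5822, 0) (94, 0) (94, 67.4614)]  |A|=3467.5287
5. canonical 4-gon: [(37.3445, 48.3251) (29.5822, 0) (94, 0) (94, 67.4614)]
6. shoelace: 3467.5287

Area of P1's cell: 3467.5287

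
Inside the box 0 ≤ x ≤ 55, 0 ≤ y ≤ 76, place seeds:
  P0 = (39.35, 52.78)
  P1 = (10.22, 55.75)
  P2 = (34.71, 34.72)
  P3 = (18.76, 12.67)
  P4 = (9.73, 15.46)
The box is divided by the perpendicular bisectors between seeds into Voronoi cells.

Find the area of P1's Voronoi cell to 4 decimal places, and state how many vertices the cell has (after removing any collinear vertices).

1. box [0,55]×[0,76]: [(0, 0) (55, 0) (55, 76) (0, 76)]
2. ⊥bis P1·P0 via (24.785,54.265): [(0, 0) (19.2523, 0) (27.001, 76) (0, 76)]  |A|=1757.6272
3. ⊥bis P1·P2 via (22.465,45.235): [(0, 19.0739) (24.0529, 47.0841) (27.001, 76) (0, 76)]  |A|=1074.9972
4. ⊥bis P1·P3 via (14.49,34.21): [(0, 31.3376) (12.6915, 33.8535) (24.0529, 47.0841) (27.001, 76) (0, 76)]  |A|=997.1752
5. ⊥bis P1·P4 via (9.975,35.605): [(0, 35.7263) (14.1519, 35.5542) (24.0529, 47.0841) (27.001, 76) (0, 76)]  |A|=957.1653
6. canonical 5-gon: [(0, 35.7263) (14.1519, 35.5542) (24.0529, 47.0841) (27.001, 76) (0, 76)]
7. shoelace: 957.1653

Area of P1's cell: 957.1653 (5 vertices)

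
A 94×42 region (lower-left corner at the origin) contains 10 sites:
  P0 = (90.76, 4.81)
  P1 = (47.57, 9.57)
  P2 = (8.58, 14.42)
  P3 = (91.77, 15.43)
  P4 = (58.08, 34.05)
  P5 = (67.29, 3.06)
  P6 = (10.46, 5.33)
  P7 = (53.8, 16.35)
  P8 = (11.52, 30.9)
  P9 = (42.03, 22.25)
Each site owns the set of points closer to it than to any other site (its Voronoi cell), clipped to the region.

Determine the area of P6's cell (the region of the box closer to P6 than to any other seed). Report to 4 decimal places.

1. box [0,94]×[0,42]: [(0, 0) (94, 0) (94, 42) (0, 42)]
2. ⊥bis P6·P0 via (50.61,5.07): [(0, 0) (50.5772, 0) (50.8491, 42) (0, 42)]  |A|=2129.9526
3. ⊥bis P6·P1 via (29.015,7.45): [(0, 0) (29.8662, 0) (25.0675, 42) (0, 42)]  |A|=1153.6075
4. ⊥bis P6·P2 via (9.52,9.875): [(0, 7.9061) (0, 0) (29.8662, 0) (28.2943, 13.7579)]  |A|=317.2965
5. ⊥bis P6·P3 via (51.115,10.38): [(0, 7.9061) (0, 0) (29.8662, 0) (28.2943, 13.7579)]  |A|=317.2965
6. ⊥bis P6·P4 via (34.27,19.69): [(0, 7.9061) (0, 0) (29.8662, 0) (28.2943, 13.7579)]  |A|=317.2965
7. ⊥bis P6·P5 via (38.875,4.195): [(0, 7.9061) (0, 0) (29.8662, 0) (28.2943, 13.7579)]  |A|=317.2965
8. ⊥bis P6·P7 via (32.13,10.84): [(0, 7.9061) (0, 0) (29.8662, 0) (28.2943, 13.7579)]  |A|=317.2965
9. ⊥bis P6·P8 via (10.99,18.115): [(0, 7.9061) (0, 0) (29.8662, 0) (28.2943, 13.7579)]  |A|=317.2965
10. ⊥bis P6·P9 via (26.245,13.79): [(26.465, 13.3796) (0, 7.9061) (0, 0) (29.8662, 0) (28.8449, 8.9391)]  |A|=312.7848
11. canonical 5-gon: [(26.465, 13.3796) (0, 7.9061) (0, 0) (29.8662, 0) (28.8449, 8.9391)]
12. shoelace: 312.7848

Area of P6's cell: 312.7848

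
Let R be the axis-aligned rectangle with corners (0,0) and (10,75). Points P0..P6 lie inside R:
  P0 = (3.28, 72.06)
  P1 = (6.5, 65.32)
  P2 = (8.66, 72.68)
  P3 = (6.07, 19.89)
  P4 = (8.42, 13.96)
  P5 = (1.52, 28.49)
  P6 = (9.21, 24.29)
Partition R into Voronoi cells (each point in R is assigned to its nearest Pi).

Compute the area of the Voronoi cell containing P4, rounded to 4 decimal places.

1. box [0,10]×[0,75]: [(0, 0) (10, 0) (10, 75) (0, 75)]
2. ⊥bis P4·P0 via (5.85,43.01): [(0, 42.4925) (0, 0) (10, 0) (10, 43.3771)]  |A|=429.348
3. ⊥bis P4·P1 via (7.46,39.64): [(0, 39.3611) (0, 0) (10, 0) (10, 39.735)]  |A|=395.4804
4. ⊥bis P4·P2 via (8.54,43.32): [(0, 39.3611) (0, 0) (10, 0) (10, 39.735)]  |A|=395.4804
5. ⊥bis P4·P3 via (7.245,16.925): [(0, 14.0539) (0, 0) (10, 0) (10, 18.0168)]  |A|=160.3533
6. ⊥bis P4·P5 via (4.97,21.225): [(0, 14.0539) (0, 0) (10, 0) (10, 18.0168)]  |A|=160.3533
7. ⊥bis P4·P6 via (8.815,19.125): [(0, 14.0539) (0, 0) (10, 0) (10, 18.0168)]  |A|=160.3533
8. canonical 4-gon: [(0, 14.0539) (0, 0) (10, 0) (10, 18.0168)]
9. shoelace: 160.3533

Area of P4's cell: 160.3533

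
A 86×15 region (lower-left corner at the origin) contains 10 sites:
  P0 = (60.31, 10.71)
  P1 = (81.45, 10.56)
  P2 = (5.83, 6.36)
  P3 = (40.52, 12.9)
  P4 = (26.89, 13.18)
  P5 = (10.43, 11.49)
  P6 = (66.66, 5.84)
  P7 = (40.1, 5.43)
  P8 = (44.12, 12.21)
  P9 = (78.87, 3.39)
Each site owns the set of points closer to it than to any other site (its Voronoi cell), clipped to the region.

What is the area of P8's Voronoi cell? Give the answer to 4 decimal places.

1. box [0,86]×[0,15]: [(0, 0) (86, 0) (86, 15) (0, 15)]
2. ⊥bis P8·P0 via (52.215,11.46): [(0, 0) (51.1532, 0) (52.543, 15) (0, 15)]  |A|=777.7216
3. ⊥bis P8·P1 via (62.785,11.385): [(0, 0) (51.1532, 0) (52.543, 15) (0, 15)]  |A|=777.7216
4. ⊥bis P8·P2 via (24.975,9.285): [(26.3936, 0) (51.1532, 0) (52.543, 15) (24.1019, 15)]  |A|=399.0059
5. ⊥bis P8·P3 via (42.32,12.555): [(39.9136, 0) (51.1532, 0) (52.543, 15) (42.7886, 15)]  |A|=157.4547
6. ⊥bis P8·P4 via (35.505,12.695): [(39.9136, 0) (51.1532, 0) (52.543, 15) (42.7886, 15)]  |A|=157.4547
7. ⊥bis P8·P5 via (27.275,11.85): [(39.9136, 0) (51.1532, 0) (52.543, 15) (42.7886, 15)]  |A|=157.4547
8. ⊥bis P8·P6 via (55.39,9.025): [(39.9136, 0) (51.1532, 0) (52.543, 15) (42.7886, 15)]  |A|=157.4547
9. ⊥bis P8·P7 via (42.11,8.82): [(41.6557, 9.0893) (51.4569, 3.278) (52.543, 15) (42.7886, 15)]  |A|=89.4278
10. ⊥bis P8·P9 via (61.495,7.8): [(41.6557, 9.0893) (51.4569, 3.278) (52.543, 15) (42.7886, 15)]  |A|=89.4278
11. canonical 4-gon: [(41.6557, 9.0893) (51.4569, 3.278) (52.543, 15) (42.7886, 15)]
12. shoelace: 89.4278

Area of P8's cell: 89.4278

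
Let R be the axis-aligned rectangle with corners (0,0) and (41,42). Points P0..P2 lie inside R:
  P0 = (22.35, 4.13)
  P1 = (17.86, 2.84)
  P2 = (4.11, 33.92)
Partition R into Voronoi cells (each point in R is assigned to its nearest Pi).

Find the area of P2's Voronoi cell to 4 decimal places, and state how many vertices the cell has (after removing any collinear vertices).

Area of P2's cell: 739.6401 (5 vertices)

1. box [0,41]×[0,42]: [(0, 0) (41, 0) (41, 42) (0, 42)]
2. ⊥bis P2·P0 via (13.23,19.025): [(0, 10.9245) (41, 36.0282) (41, 42) (0, 42)]  |A|=759.4709
3. ⊥bis P2·P1 via (10.985,18.38): [(0, 13.5202) (15.2797, 20.28) (41, 36.0282) (41, 42) (0, 42)]  |A|=739.6401
4. canonical 5-gon: [(0, 13.5202) (15.2797, 20.28) (41, 36.0282) (41, 42) (0, 42)]
5. shoelace: 739.6401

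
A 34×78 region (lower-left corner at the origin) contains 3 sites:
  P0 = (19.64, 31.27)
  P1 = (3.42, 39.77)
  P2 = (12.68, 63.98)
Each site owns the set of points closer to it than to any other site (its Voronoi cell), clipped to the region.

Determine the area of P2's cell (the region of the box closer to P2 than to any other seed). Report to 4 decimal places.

Area of P2's cell: 929.2883

1. box [0,34]×[0,78]: [(0, 0) (34, 0) (34, 78) (0, 78)]
2. ⊥bis P2·P0 via (16.16,47.625): [(0, 44.1865) (34, 51.421) (34, 78) (0, 78)]  |A|=1026.673
3. ⊥bis P2·P1 via (8.05,51.875): [(0, 54.954) (18.0886, 48.0354) (34, 51.421) (34, 78) (0, 78)]  |A|=929.2883
4. canonical 5-gon: [(0, 54.954) (18.0886, 48.0354) (34, 51.421) (34, 78) (0, 78)]
5. shoelace: 929.2883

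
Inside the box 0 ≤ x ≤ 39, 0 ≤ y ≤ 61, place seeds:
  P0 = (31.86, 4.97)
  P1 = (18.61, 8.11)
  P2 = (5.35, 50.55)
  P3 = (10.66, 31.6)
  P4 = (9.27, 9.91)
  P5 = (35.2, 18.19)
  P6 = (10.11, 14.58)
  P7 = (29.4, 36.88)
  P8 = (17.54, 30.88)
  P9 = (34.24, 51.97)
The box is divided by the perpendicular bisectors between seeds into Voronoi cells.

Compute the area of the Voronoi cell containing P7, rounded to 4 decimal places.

Area of P7's cell: 295.9328

1. box [0,39]×[0,61]: [(0, 0) (39, 0) (39, 61) (0, 61)]
2. ⊥bis P7·P0 via (30.63,20.925): [(0, 18.5637) (39, 21.5703) (39, 61) (0, 61)]  |A|=1596.3882
3. ⊥bis P7·P1 via (24.005,22.495): [(0, 31.4979) (28.607, 20.769) (39, 21.5703) (39, 61) (0, 61)]  |A|=1411.3832
4. ⊥bis P7·P2 via (17.375,43.715): [(8.598, 28.2733) (28.607, 20.769) (39, 21.5703) (39, 61) (27.1998, 61)]  |A|=839.4751
5. ⊥bis P7·P3 via (20.03,34.24): [(17.3652, 43.6978) (23.2605, 22.7742) (28.607, 20.769) (39, 21.5703) (39, 61) (27.1998, 61)]  |A|=702.2877
6. ⊥bis P7·P4 via (19.335,23.395): [(17.3652, 43.6978) (23.2605, 22.7742) (28.607, 20.769) (39, 21.5703) (39, 61) (27.1998, 61)]  |A|=702.2877
7. ⊥bis P7·P5 via (32.3,27.535): [(17.3652, 43.6978) (22.7538, 24.5726) (39, 29.6142) (39, 61) (27.1998, 61)]  |A|=610.5368
8. ⊥bis P7·P6 via (19.755,25.73): [(17.3652, 43.6978) (22.7538, 24.5726) (39, 29.6142) (39, 61) (27.1998, 61)]  |A|=610.5368
9. ⊥bis P7·P8 via (23.47,33.88): [(17.9673, 44.757) (27.4425, 26.0276) (39, 29.6142) (39, 61) (27.1998, 61)]  |A|=551.1239
10. ⊥bis P7·P9 via (31.82,44.425): [(19.9437, 48.2342) (17.9673, 44.757) (27.4425, 26.0276) (39, 29.6142) (39, 42.1221)]  |A|=295.9328
11. canonical 5-gon: [(19.9437, 48.2342) (17.9673, 44.757) (27.4425, 26.0276) (39, 29.6142) (39, 42.1221)]
12. shoelace: 295.9328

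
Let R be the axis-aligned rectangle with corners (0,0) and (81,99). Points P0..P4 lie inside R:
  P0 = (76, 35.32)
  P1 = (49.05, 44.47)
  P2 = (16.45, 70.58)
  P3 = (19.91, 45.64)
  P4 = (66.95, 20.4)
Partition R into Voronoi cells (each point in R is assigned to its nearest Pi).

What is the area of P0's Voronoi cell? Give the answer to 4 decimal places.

Area of P0's cell: 734.3745

1. box [0,81]×[0,99]: [(0, 0) (81, 0) (81, 99) (0, 99)]
2. ⊥bis P0·P1 via (62.525,39.895): [(48.9799, 0) (81, 0) (81, 94.3104)]  |A|=1509.9127
3. ⊥bis P0·P2 via (46.225,52.95): [(48.9799, 0) (81, 0) (81, 94.3104)]  |A|=1509.9127
4. ⊥bis P0·P3 via (47.955,40.48): [(48.9799, 0) (81, 0) (81, 94.3104)]  |A|=1509.9127
5. ⊥bis P0·P4 via (71.475,27.86): [(60.6651, 34.4169) (81, 22.0824) (81, 94.3104)]  |A|=734.3745
6. canonical 3-gon: [(60.6651, 34.4169) (81, 22.0824) (81, 94.3104)]
7. shoelace: 734.3745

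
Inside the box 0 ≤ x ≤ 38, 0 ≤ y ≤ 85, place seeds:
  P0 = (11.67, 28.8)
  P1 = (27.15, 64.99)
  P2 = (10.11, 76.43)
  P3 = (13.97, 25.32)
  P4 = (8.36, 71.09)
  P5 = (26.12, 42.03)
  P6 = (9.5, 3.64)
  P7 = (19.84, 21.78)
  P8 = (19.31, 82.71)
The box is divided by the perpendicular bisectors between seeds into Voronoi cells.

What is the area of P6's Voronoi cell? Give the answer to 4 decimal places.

Area of P6's cell: 365.5680

1. box [0,38]×[0,85]: [(0, 0) (38, 0) (38, 85) (0, 85)]
2. ⊥bis P6·P0 via (10.585,16.22): [(0, 17.1329) (0, 0) (38, 0) (38, 13.8555)]  |A|=588.7805
3. ⊥bis P6·P1 via (18.325,34.315): [(0, 17.1329) (0, 0) (38, 0) (38, 13.8555)]  |A|=588.7805
4. ⊥bis P6·P2 via (9.805,40.035): [(0, 17.1329) (0, 0) (38, 0) (38, 13.8555)]  |A|=588.7805
5. ⊥bis P6·P3 via (11.735,14.48): [(0, 16.8995) (0, 0) (38, 0) (38, 9.0647)]  |A|=493.3197
6. ⊥bis P6·P4 via (8.93,37.365): [(0, 16.8995) (0, 0) (38, 0) (38, 9.0647)]  |A|=493.3197
7. ⊥bis P6·P5 via (17.81,22.835): [(0, 16.8995) (0, 0) (38, 0) (38, 9.0647)]  |A|=493.3197
8. ⊥bis P6·P7 via (14.67,12.71): [(11.4683, 14.535) (0, 16.8995) (0, 0) (36.9678, 0)]  |A|=365.568
9. ⊥bis P6·P8 via (14.405,43.175): [(11.4683, 14.535) (0, 16.8995) (0, 0) (36.9678, 0)]  |A|=365.568
10. canonical 4-gon: [(11.4683, 14.535) (0, 16.8995) (0, 0) (36.9678, 0)]
11. shoelace: 365.568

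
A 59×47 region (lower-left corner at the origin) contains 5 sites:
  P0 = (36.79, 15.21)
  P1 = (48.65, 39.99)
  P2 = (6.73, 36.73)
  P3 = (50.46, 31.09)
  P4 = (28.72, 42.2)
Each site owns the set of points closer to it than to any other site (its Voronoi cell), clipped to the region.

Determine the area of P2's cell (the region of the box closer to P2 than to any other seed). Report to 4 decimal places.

1. box [0,59]×[0,47]: [(0, 0) (59, 0) (59, 47) (0, 47)]
2. ⊥bis P2·P0 via (21.76,25.97): [(0, 0) (3.168, 0) (36.8154, 47) (0, 47)]  |A|=939.611
3. ⊥bis P2·P1 via (27.69,38.36): [(0, 0) (3.168, 0) (27.9781, 34.6557) (27.0181, 47) (0, 47)]  |A|=879.1403
4. ⊥bis P2·P3 via (28.595,33.91): [(0, 0) (3.168, 0) (27.9781, 34.6557) (27.0181, 47) (0, 47)]  |A|=879.1403
5. ⊥bis P2·P4 via (17.725,39.465): [(0, 0) (3.168, 0) (21.2567, 25.267) (15.8507, 47) (0, 47)]  |A|=711.7979
6. canonical 5-gon: [(0, 0) (3.168, 0) (21.2567, 25.267) (15.8507, 47) (0, 47)]
7. shoelace: 711.7979

Area of P2's cell: 711.7979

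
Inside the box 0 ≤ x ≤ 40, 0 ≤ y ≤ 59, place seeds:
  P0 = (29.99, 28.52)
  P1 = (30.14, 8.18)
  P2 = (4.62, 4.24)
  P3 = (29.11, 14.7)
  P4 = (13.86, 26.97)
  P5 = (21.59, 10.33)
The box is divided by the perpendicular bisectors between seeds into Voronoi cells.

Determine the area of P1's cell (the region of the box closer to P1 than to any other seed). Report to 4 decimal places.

Area of P1's cell: 179.5281

1. box [0,40]×[0,59]: [(0, 0) (40, 0) (40, 59) (0, 59)]
2. ⊥bis P1·P0 via (30.065,18.35): [(0, 18.1283) (0, 0) (40, 0) (40, 18.4233)]  |A|=731.031
3. ⊥bis P1·P2 via (17.38,6.21): [(15.5223, 18.2428) (18.3388, 0) (40, 0) (40, 18.4233)]  |A|=423.0602
4. ⊥bis P1·P3 via (29.625,11.44): [(16.8833, 9.4271) (18.3388, 0) (40, 0) (40, 13.079)]  |A|=253.2732
5. ⊥bis P1·P4 via (22,17.575): [(16.8833, 9.4271) (18.3388, 0) (40, 0) (40, 13.079)]  |A|=253.2732
6. ⊥bis P1·P5 via (25.865,9.255): [(26.2816, 10.9118) (23.5377, 0) (40, 0) (40, 13.079)]  |A|=179.5281
7. canonical 4-gon: [(26.2816, 10.9118) (23.5377, 0) (40, 0) (40, 13.079)]
8. shoelace: 179.5281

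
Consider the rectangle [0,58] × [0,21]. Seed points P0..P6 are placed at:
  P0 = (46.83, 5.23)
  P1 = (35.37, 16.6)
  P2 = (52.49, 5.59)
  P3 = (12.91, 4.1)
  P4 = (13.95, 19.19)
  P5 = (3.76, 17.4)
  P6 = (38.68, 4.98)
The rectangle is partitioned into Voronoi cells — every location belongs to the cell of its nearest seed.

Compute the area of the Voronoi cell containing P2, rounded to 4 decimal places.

1. box [0,58]×[0,21]: [(0, 0) (58, 0) (58, 21) (0, 21)]
2. ⊥bis P2·P0 via (49.66,5.41): [(50.0041, 0) (58, 0) (58, 21) (48.6684, 21)]  |A|=181.9387
3. ⊥bis P2·P1 via (43.93,11.095): [(48.8153, 18.6913) (50.0041, 0) (58, 0) (58, 21) (50.3, 21)]  |A|=180.0553
4. ⊥bis P2·P3 via (32.7,4.845): [(48.8153, 18.6913) (50.0041, 0) (58, 0) (58, 21) (50.3, 21)]  |A|=180.0553
5. ⊥bis P2·P4 via (33.22,12.39): [(48.8153, 18.6913) (50.0041, 0) (58, 0) (58, 21) (50.3, 21)]  |A|=180.0553
6. ⊥bis P2·P5 via (28.125,11.495): [(48.8153, 18.6913) (50.0041, 0) (58, 0) (58, 21) (50.3, 21)]  |A|=180.0553
7. ⊥bis P2·P6 via (45.585,5.285): [(48.8153, 18.6913) (50.0041, 0) (58, 0) (58, 21) (50.3, 21)]  |A|=180.0553
8. canonical 5-gon: [(48.8153, 18.6913) (50.0041, 0) (58, 0) (58, 21) (50.3, 21)]
9. shoelace: 180.0553

Area of P2's cell: 180.0553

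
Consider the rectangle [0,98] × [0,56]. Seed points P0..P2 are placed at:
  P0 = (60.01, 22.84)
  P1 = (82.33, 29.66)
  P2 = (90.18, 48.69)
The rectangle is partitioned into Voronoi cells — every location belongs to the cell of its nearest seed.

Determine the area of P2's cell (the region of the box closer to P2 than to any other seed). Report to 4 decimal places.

1. box [0,98]×[0,56]: [(0, 0) (98, 0) (98, 56) (0, 56)]
2. ⊥bis P2·P0 via (75.095,35.765): [(98, 9.0322) (98, 56) (57.7574, 56)]  |A|=945.0534
3. ⊥bis P2·P1 via (86.255,39.175): [(64.4755, 48.1592) (98, 34.3301) (98, 56) (57.7574, 56)]  |A|=521.0033
4. canonical 4-gon: [(64.4755, 48.1592) (98, 34.3301) (98, 56) (57.7574, 56)]
5. shoelace: 521.0033

Area of P2's cell: 521.0033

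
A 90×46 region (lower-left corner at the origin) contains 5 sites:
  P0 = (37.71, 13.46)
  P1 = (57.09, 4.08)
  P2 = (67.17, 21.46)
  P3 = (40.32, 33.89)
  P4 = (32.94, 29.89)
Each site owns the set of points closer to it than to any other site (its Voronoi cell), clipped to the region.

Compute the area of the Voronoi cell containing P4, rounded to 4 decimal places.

1. box [0,90]×[0,46]: [(0, 0) (90, 0) (90, 46) (0, 46)]
2. ⊥bis P4·P0 via (35.325,21.675): [(0, 11.4194) (90, 37.5484) (90, 46) (0, 46)]  |A|=1936.4516
3. ⊥bis P4·P1 via (45.015,16.985): [(0, 11.4194) (56.6414, 27.8636) (76.0244, 46) (0, 46)]  |A|=1668.7513
4. ⊥bis P4·P2 via (50.055,25.675): [(0, 11.4194) (50.1283, 25.9727) (55.0605, 46) (0, 46)]  |A|=1418.0908
5. ⊥bis P4·P3 via (36.63,31.89): [(0, 11.4194) (41.2364, 23.3912) (28.9823, 46) (0, 46)]  |A|=1040.6179
6. canonical 4-gon: [(0, 11.4194) (41.2364, 23.3912) (28.9823, 46) (0, 46)]
7. shoelace: 1040.6179

Area of P4's cell: 1040.6179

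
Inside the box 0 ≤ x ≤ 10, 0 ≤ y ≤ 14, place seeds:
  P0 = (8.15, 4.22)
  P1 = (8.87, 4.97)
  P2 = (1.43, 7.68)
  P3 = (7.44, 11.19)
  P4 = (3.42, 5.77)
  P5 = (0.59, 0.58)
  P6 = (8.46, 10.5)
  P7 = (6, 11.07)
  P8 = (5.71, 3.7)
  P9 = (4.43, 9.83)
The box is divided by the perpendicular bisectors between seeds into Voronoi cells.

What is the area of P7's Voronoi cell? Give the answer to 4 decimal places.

1. box [0,10]×[0,14]: [(0, 0) (10, 0) (10, 14) (0, 14)]
2. ⊥bis P7·P0 via (7.075,7.645): [(0, 5.4244) (10, 8.5631) (10, 14) (0, 14)]  |A|=70.0628
3. ⊥bis P7·P1 via (7.435,8.02): [(0, 5.4244) (5.7621, 7.2329) (10, 9.2268) (10, 14) (0, 14)]  |A|=68.6563
4. ⊥bis P7·P2 via (3.715,9.375): [(5.3905, 7.1163) (5.7621, 7.2329) (10, 9.2268) (10, 14) (0.2842, 14)]  |A|=44.5647
5. ⊥bis P7·P3 via (6.72,11.13): [(5.3905, 7.1163) (5.7621, 7.2329) (6.9964, 7.8136) (6.4808, 14) (0.2842, 14)]  |A|=26.5108
6. ⊥bis P7·P4 via (4.71,8.42): [(4.2614, 8.6384) (6.4671, 7.5646) (6.9964, 7.8136) (6.4808, 14) (0.2842, 14)]  |A|=25.4178
7. ⊥bis P7·P5 via (3.295,5.825): [(4.2614, 8.6384) (6.4671, 7.5646) (6.9964, 7.8136) (6.4808, 14) (0.2842, 14)]  |A|=25.4178
8. ⊥bis P7·P6 via (7.23,10.785): [(4.2614, 8.6384) (6.4671, 7.5646) (6.4859, 7.5734) (6.876, 9.2574) (6.4808, 14) (0.2842, 14)]  |A|=25.0349
9. ⊥bis P7·P8 via (5.855,7.385): [(4.2614, 8.6384) (6.4671, 7.5646) (6.4859, 7.5734) (6.876, 9.2574) (6.4808, 14) (0.2842, 14)]  |A|=25.0349
10. ⊥bis P7·P9 via (5.215,10.45): [(6.7129, 8.5534) (6.876, 9.2574) (6.4808, 14) (2.4112, 14)]  |A|=11.6088
11. canonical 4-gon: [(6.7129, 8.5534) (6.876, 9.2574) (6.4808, 14) (2.4112, 14)]
12. shoelace: 11.6088

Area of P7's cell: 11.6088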